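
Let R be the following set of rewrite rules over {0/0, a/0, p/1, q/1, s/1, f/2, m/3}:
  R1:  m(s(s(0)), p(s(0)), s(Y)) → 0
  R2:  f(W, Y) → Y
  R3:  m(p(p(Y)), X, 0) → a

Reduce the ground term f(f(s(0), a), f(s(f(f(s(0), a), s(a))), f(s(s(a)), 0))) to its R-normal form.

0

1. f(f(s(0), a), f(s(f(f(s(0), a), s(a))), f(s(s(a)), 0)))  →  f(s(f(f(s(0), a), s(a))), f(s(s(a)), 0))   [R2 at ε]
2. f(s(f(f(s(0), a), s(a))), f(s(s(a)), 0))  →  f(s(s(a)), 0)   [R2 at ε]
3. f(s(s(a)), 0)  →  0   [R2 at ε]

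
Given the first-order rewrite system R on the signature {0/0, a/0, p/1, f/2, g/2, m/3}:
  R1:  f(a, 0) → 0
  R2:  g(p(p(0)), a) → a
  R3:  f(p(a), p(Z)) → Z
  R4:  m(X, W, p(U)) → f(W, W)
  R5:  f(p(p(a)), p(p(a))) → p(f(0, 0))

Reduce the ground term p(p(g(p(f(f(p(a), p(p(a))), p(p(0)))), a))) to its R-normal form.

p(p(a))

1. p(p(g(p(f(f(p(a), p(p(a))), p(p(0)))), a)))  →  p(p(g(p(f(p(a), p(p(0)))), a)))   [R3 at 1.1.1.1.1]
2. p(p(g(p(f(p(a), p(p(0)))), a)))  →  p(p(g(p(p(0)), a)))   [R3 at 1.1.1.1]
3. p(p(g(p(p(0)), a)))  →  p(p(a))   [R2 at 1.1]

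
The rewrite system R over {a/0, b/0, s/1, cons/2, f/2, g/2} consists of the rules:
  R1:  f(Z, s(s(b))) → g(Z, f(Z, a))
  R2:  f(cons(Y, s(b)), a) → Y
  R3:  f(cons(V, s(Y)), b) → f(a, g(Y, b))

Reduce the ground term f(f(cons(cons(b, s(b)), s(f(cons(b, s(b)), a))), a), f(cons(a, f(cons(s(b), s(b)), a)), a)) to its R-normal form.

b

1. f(f(cons(cons(b, s(b)), s(f(cons(b, s(b)), a))), a), f(cons(a, f(cons(s(b), s(b)), a)), a))  →  f(f(cons(cons(b, s(b)), s(b)), a), f(cons(a, f(cons(s(b), s(b)), a)), a))   [R2 at 1.1.2.1]
2. f(f(cons(cons(b, s(b)), s(b)), a), f(cons(a, f(cons(s(b), s(b)), a)), a))  →  f(cons(b, s(b)), f(cons(a, f(cons(s(b), s(b)), a)), a))   [R2 at 1]
3. f(cons(b, s(b)), f(cons(a, f(cons(s(b), s(b)), a)), a))  →  f(cons(b, s(b)), f(cons(a, s(b)), a))   [R2 at 2.1.2]
4. f(cons(b, s(b)), f(cons(a, s(b)), a))  →  f(cons(b, s(b)), a)   [R2 at 2]
5. f(cons(b, s(b)), a)  →  b   [R2 at ε]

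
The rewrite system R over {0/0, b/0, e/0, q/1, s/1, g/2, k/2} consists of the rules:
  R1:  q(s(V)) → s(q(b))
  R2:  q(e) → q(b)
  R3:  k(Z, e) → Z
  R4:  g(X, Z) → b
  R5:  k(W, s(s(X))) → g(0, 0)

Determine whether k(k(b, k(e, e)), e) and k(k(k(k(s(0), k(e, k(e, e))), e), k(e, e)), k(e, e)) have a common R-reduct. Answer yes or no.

Reduce t₁ = k(k(b, k(e, e)), e):
1. k(k(b, k(e, e)), e)  →  k(b, k(e, e))   [R3 at ε]
2. k(b, k(e, e))  →  k(b, e)   [R3 at 2]
3. k(b, e)  →  b   [R3 at ε]

Reduce t₂ = k(k(k(k(s(0), k(e, k(e, e))), e), k(e, e)), k(e, e)):
1. k(k(k(k(s(0), k(e, k(e, e))), e), k(e, e)), k(e, e))  →  k(k(k(s(0), k(e, k(e, e))), k(e, e)), k(e, e))   [R3 at 1.1]
2. k(k(k(s(0), k(e, k(e, e))), k(e, e)), k(e, e))  →  k(k(k(s(0), k(e, e)), k(e, e)), k(e, e))   [R3 at 1.1.2.2]
3. k(k(k(s(0), k(e, e)), k(e, e)), k(e, e))  →  k(k(k(s(0), e), k(e, e)), k(e, e))   [R3 at 1.1.2]
4. k(k(k(s(0), e), k(e, e)), k(e, e))  →  k(k(s(0), k(e, e)), k(e, e))   [R3 at 1.1]
5. k(k(s(0), k(e, e)), k(e, e))  →  k(k(s(0), e), k(e, e))   [R3 at 1.2]
6. k(k(s(0), e), k(e, e))  →  k(s(0), k(e, e))   [R3 at 1]
7. k(s(0), k(e, e))  →  k(s(0), e)   [R3 at 2]
8. k(s(0), e)  →  s(0)   [R3 at ε]

no — NF(t₁) = b, NF(t₂) = s(0)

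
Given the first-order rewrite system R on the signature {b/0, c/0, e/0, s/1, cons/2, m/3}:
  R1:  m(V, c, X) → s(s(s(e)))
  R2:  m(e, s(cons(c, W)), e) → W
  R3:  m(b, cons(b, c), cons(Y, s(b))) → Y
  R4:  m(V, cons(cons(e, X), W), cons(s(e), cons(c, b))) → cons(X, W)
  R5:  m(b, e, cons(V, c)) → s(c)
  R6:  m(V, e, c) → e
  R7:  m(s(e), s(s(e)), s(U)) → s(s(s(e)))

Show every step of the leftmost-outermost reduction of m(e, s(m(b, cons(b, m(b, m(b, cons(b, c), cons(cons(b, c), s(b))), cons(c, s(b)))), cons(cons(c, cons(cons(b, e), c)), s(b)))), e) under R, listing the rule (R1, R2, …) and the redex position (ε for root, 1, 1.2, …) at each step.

1. m(e, s(m(b, cons(b, m(b, m(b, cons(b, c), cons(cons(b, c), s(b))), cons(c, s(b)))), cons(cons(c, cons(cons(b, e), c)), s(b)))), e)  →  m(e, s(m(b, cons(b, m(b, cons(b, c), cons(c, s(b)))), cons(cons(c, cons(cons(b, e), c)), s(b)))), e)   [R3 at 2.1.2.2.2]
2. m(e, s(m(b, cons(b, m(b, cons(b, c), cons(c, s(b)))), cons(cons(c, cons(cons(b, e), c)), s(b)))), e)  →  m(e, s(m(b, cons(b, c), cons(cons(c, cons(cons(b, e), c)), s(b)))), e)   [R3 at 2.1.2.2]
3. m(e, s(m(b, cons(b, c), cons(cons(c, cons(cons(b, e), c)), s(b)))), e)  →  m(e, s(cons(c, cons(cons(b, e), c))), e)   [R3 at 2.1]
4. m(e, s(cons(c, cons(cons(b, e), c))), e)  →  cons(cons(b, e), c)   [R2 at ε]

cons(cons(b, e), c)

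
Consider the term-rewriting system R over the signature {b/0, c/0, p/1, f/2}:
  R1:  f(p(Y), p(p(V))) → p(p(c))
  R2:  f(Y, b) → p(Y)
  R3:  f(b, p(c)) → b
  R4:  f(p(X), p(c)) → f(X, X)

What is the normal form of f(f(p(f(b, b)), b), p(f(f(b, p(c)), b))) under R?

p(p(c))

1. f(f(p(f(b, b)), b), p(f(f(b, p(c)), b)))  →  f(p(p(f(b, b))), p(f(f(b, p(c)), b)))   [R2 at 1]
2. f(p(p(f(b, b))), p(f(f(b, p(c)), b)))  →  f(p(p(p(b))), p(f(f(b, p(c)), b)))   [R2 at 1.1.1]
3. f(p(p(p(b))), p(f(f(b, p(c)), b)))  →  f(p(p(p(b))), p(p(f(b, p(c)))))   [R2 at 2.1]
4. f(p(p(p(b))), p(p(f(b, p(c)))))  →  p(p(c))   [R1 at ε]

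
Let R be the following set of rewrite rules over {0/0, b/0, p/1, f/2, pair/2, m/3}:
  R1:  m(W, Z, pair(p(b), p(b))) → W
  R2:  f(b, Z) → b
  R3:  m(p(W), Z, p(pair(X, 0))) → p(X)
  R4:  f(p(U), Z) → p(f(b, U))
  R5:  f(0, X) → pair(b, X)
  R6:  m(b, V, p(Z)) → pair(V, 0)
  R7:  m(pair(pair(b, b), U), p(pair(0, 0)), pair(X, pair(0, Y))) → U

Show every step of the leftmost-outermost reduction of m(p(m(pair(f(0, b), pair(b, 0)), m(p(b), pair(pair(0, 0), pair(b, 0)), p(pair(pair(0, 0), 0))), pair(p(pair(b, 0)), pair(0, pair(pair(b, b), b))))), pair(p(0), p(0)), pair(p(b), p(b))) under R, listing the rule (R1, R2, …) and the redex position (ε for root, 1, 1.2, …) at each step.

p(pair(b, 0))

1. m(p(m(pair(f(0, b), pair(b, 0)), m(p(b), pair(pair(0, 0), pair(b, 0)), p(pair(pair(0, 0), 0))), pair(p(pair(b, 0)), pair(0, pair(pair(b, b), b))))), pair(p(0), p(0)), pair(p(b), p(b)))  →  p(m(pair(f(0, b), pair(b, 0)), m(p(b), pair(pair(0, 0), pair(b, 0)), p(pair(pair(0, 0), 0))), pair(p(pair(b, 0)), pair(0, pair(pair(b, b), b)))))   [R1 at ε]
2. p(m(pair(f(0, b), pair(b, 0)), m(p(b), pair(pair(0, 0), pair(b, 0)), p(pair(pair(0, 0), 0))), pair(p(pair(b, 0)), pair(0, pair(pair(b, b), b)))))  →  p(m(pair(pair(b, b), pair(b, 0)), m(p(b), pair(pair(0, 0), pair(b, 0)), p(pair(pair(0, 0), 0))), pair(p(pair(b, 0)), pair(0, pair(pair(b, b), b)))))   [R5 at 1.1.1]
3. p(m(pair(pair(b, b), pair(b, 0)), m(p(b), pair(pair(0, 0), pair(b, 0)), p(pair(pair(0, 0), 0))), pair(p(pair(b, 0)), pair(0, pair(pair(b, b), b)))))  →  p(m(pair(pair(b, b), pair(b, 0)), p(pair(0, 0)), pair(p(pair(b, 0)), pair(0, pair(pair(b, b), b)))))   [R3 at 1.2]
4. p(m(pair(pair(b, b), pair(b, 0)), p(pair(0, 0)), pair(p(pair(b, 0)), pair(0, pair(pair(b, b), b)))))  →  p(pair(b, 0))   [R7 at 1]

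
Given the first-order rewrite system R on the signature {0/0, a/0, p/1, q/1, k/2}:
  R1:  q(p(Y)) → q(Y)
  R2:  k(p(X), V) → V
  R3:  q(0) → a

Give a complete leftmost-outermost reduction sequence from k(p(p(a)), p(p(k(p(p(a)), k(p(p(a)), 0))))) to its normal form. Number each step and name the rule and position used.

1. k(p(p(a)), p(p(k(p(p(a)), k(p(p(a)), 0)))))  →  p(p(k(p(p(a)), k(p(p(a)), 0))))   [R2 at ε]
2. p(p(k(p(p(a)), k(p(p(a)), 0))))  →  p(p(k(p(p(a)), 0)))   [R2 at 1.1]
3. p(p(k(p(p(a)), 0)))  →  p(p(0))   [R2 at 1.1]

p(p(0))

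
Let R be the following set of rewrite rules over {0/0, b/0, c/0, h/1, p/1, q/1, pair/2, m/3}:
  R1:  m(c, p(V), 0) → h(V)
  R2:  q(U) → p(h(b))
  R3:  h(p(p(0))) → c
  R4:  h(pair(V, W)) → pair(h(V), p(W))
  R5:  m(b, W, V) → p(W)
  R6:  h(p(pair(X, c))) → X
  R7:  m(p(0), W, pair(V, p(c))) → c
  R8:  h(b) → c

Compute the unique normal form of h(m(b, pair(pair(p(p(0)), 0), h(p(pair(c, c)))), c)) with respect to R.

1. h(m(b, pair(pair(p(p(0)), 0), h(p(pair(c, c)))), c))  →  h(p(pair(pair(p(p(0)), 0), h(p(pair(c, c))))))   [R5 at 1]
2. h(p(pair(pair(p(p(0)), 0), h(p(pair(c, c))))))  →  h(p(pair(pair(p(p(0)), 0), c)))   [R6 at 1.1.2]
3. h(p(pair(pair(p(p(0)), 0), c)))  →  pair(p(p(0)), 0)   [R6 at ε]

pair(p(p(0)), 0)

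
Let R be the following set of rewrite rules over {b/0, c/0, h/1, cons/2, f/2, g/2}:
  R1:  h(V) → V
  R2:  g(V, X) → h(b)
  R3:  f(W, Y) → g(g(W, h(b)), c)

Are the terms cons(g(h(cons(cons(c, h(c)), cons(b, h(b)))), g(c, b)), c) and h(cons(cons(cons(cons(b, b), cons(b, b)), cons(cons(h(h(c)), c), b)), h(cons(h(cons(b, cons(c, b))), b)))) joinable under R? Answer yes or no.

no — NF(t₁) = cons(b, c), NF(t₂) = cons(cons(cons(cons(b, b), cons(b, b)), cons(cons(c, c), b)), cons(cons(b, cons(c, b)), b))

Reduce t₁ = cons(g(h(cons(cons(c, h(c)), cons(b, h(b)))), g(c, b)), c):
1. cons(g(h(cons(cons(c, h(c)), cons(b, h(b)))), g(c, b)), c)  →  cons(h(b), c)   [R2 at 1]
2. cons(h(b), c)  →  cons(b, c)   [R1 at 1]

Reduce t₂ = h(cons(cons(cons(cons(b, b), cons(b, b)), cons(cons(h(h(c)), c), b)), h(cons(h(cons(b, cons(c, b))), b)))):
1. h(cons(cons(cons(cons(b, b), cons(b, b)), cons(cons(h(h(c)), c), b)), h(cons(h(cons(b, cons(c, b))), b))))  →  cons(cons(cons(cons(b, b), cons(b, b)), cons(cons(h(h(c)), c), b)), h(cons(h(cons(b, cons(c, b))), b)))   [R1 at ε]
2. cons(cons(cons(cons(b, b), cons(b, b)), cons(cons(h(h(c)), c), b)), h(cons(h(cons(b, cons(c, b))), b)))  →  cons(cons(cons(cons(b, b), cons(b, b)), cons(cons(h(c), c), b)), h(cons(h(cons(b, cons(c, b))), b)))   [R1 at 1.2.1.1]
3. cons(cons(cons(cons(b, b), cons(b, b)), cons(cons(h(c), c), b)), h(cons(h(cons(b, cons(c, b))), b)))  →  cons(cons(cons(cons(b, b), cons(b, b)), cons(cons(c, c), b)), h(cons(h(cons(b, cons(c, b))), b)))   [R1 at 1.2.1.1]
4. cons(cons(cons(cons(b, b), cons(b, b)), cons(cons(c, c), b)), h(cons(h(cons(b, cons(c, b))), b)))  →  cons(cons(cons(cons(b, b), cons(b, b)), cons(cons(c, c), b)), cons(h(cons(b, cons(c, b))), b))   [R1 at 2]
5. cons(cons(cons(cons(b, b), cons(b, b)), cons(cons(c, c), b)), cons(h(cons(b, cons(c, b))), b))  →  cons(cons(cons(cons(b, b), cons(b, b)), cons(cons(c, c), b)), cons(cons(b, cons(c, b)), b))   [R1 at 2.1]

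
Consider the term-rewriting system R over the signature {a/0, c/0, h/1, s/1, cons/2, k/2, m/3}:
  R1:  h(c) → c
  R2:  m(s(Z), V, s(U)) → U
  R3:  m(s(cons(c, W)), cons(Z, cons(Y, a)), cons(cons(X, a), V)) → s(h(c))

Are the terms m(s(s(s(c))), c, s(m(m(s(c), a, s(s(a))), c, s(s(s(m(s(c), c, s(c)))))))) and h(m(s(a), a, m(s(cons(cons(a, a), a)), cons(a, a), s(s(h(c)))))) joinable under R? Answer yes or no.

no — NF(t₁) = s(s(c)), NF(t₂) = c

Reduce t₁ = m(s(s(s(c))), c, s(m(m(s(c), a, s(s(a))), c, s(s(s(m(s(c), c, s(c)))))))):
1. m(s(s(s(c))), c, s(m(m(s(c), a, s(s(a))), c, s(s(s(m(s(c), c, s(c))))))))  →  m(m(s(c), a, s(s(a))), c, s(s(s(m(s(c), c, s(c))))))   [R2 at ε]
2. m(m(s(c), a, s(s(a))), c, s(s(s(m(s(c), c, s(c))))))  →  m(s(a), c, s(s(s(m(s(c), c, s(c))))))   [R2 at 1]
3. m(s(a), c, s(s(s(m(s(c), c, s(c))))))  →  s(s(m(s(c), c, s(c))))   [R2 at ε]
4. s(s(m(s(c), c, s(c))))  →  s(s(c))   [R2 at 1.1]

Reduce t₂ = h(m(s(a), a, m(s(cons(cons(a, a), a)), cons(a, a), s(s(h(c)))))):
1. h(m(s(a), a, m(s(cons(cons(a, a), a)), cons(a, a), s(s(h(c))))))  →  h(m(s(a), a, s(h(c))))   [R2 at 1.3]
2. h(m(s(a), a, s(h(c))))  →  h(h(c))   [R2 at 1]
3. h(h(c))  →  h(c)   [R1 at 1]
4. h(c)  →  c   [R1 at ε]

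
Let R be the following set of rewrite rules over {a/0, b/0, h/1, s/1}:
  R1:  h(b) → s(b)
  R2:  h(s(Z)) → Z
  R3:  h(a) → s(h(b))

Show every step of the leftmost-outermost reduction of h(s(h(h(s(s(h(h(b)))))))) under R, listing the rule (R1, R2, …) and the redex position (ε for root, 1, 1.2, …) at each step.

b

1. h(s(h(h(s(s(h(h(b))))))))  →  h(h(s(s(h(h(b))))))   [R2 at ε]
2. h(h(s(s(h(h(b))))))  →  h(s(h(h(b))))   [R2 at 1]
3. h(s(h(h(b))))  →  h(h(b))   [R2 at ε]
4. h(h(b))  →  h(s(b))   [R1 at 1]
5. h(s(b))  →  b   [R2 at ε]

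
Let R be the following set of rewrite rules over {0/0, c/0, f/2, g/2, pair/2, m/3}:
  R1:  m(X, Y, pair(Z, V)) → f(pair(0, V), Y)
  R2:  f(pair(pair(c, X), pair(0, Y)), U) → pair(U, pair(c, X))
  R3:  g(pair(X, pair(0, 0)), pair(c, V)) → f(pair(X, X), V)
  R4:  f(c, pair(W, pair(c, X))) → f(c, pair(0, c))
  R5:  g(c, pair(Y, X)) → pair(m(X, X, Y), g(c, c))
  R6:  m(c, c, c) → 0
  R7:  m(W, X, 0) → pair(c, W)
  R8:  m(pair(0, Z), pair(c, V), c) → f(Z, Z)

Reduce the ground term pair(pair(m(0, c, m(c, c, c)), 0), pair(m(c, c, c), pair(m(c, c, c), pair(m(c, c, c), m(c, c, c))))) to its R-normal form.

1. pair(pair(m(0, c, m(c, c, c)), 0), pair(m(c, c, c), pair(m(c, c, c), pair(m(c, c, c), m(c, c, c)))))  →  pair(pair(m(0, c, 0), 0), pair(m(c, c, c), pair(m(c, c, c), pair(m(c, c, c), m(c, c, c)))))   [R6 at 1.1.3]
2. pair(pair(m(0, c, 0), 0), pair(m(c, c, c), pair(m(c, c, c), pair(m(c, c, c), m(c, c, c)))))  →  pair(pair(pair(c, 0), 0), pair(m(c, c, c), pair(m(c, c, c), pair(m(c, c, c), m(c, c, c)))))   [R7 at 1.1]
3. pair(pair(pair(c, 0), 0), pair(m(c, c, c), pair(m(c, c, c), pair(m(c, c, c), m(c, c, c)))))  →  pair(pair(pair(c, 0), 0), pair(0, pair(m(c, c, c), pair(m(c, c, c), m(c, c, c)))))   [R6 at 2.1]
4. pair(pair(pair(c, 0), 0), pair(0, pair(m(c, c, c), pair(m(c, c, c), m(c, c, c)))))  →  pair(pair(pair(c, 0), 0), pair(0, pair(0, pair(m(c, c, c), m(c, c, c)))))   [R6 at 2.2.1]
5. pair(pair(pair(c, 0), 0), pair(0, pair(0, pair(m(c, c, c), m(c, c, c)))))  →  pair(pair(pair(c, 0), 0), pair(0, pair(0, pair(0, m(c, c, c)))))   [R6 at 2.2.2.1]
6. pair(pair(pair(c, 0), 0), pair(0, pair(0, pair(0, m(c, c, c)))))  →  pair(pair(pair(c, 0), 0), pair(0, pair(0, pair(0, 0))))   [R6 at 2.2.2.2]

pair(pair(pair(c, 0), 0), pair(0, pair(0, pair(0, 0))))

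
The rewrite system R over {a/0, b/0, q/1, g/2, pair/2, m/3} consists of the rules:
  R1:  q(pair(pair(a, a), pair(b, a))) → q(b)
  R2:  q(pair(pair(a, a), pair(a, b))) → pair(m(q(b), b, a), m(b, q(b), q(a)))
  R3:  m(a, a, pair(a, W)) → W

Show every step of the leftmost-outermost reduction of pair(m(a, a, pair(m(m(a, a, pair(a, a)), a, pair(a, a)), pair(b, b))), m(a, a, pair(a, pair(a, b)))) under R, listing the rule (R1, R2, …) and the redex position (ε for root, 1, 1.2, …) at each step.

1. pair(m(a, a, pair(m(m(a, a, pair(a, a)), a, pair(a, a)), pair(b, b))), m(a, a, pair(a, pair(a, b))))  →  pair(m(a, a, pair(m(a, a, pair(a, a)), pair(b, b))), m(a, a, pair(a, pair(a, b))))   [R3 at 1.3.1.1]
2. pair(m(a, a, pair(m(a, a, pair(a, a)), pair(b, b))), m(a, a, pair(a, pair(a, b))))  →  pair(m(a, a, pair(a, pair(b, b))), m(a, a, pair(a, pair(a, b))))   [R3 at 1.3.1]
3. pair(m(a, a, pair(a, pair(b, b))), m(a, a, pair(a, pair(a, b))))  →  pair(pair(b, b), m(a, a, pair(a, pair(a, b))))   [R3 at 1]
4. pair(pair(b, b), m(a, a, pair(a, pair(a, b))))  →  pair(pair(b, b), pair(a, b))   [R3 at 2]

pair(pair(b, b), pair(a, b))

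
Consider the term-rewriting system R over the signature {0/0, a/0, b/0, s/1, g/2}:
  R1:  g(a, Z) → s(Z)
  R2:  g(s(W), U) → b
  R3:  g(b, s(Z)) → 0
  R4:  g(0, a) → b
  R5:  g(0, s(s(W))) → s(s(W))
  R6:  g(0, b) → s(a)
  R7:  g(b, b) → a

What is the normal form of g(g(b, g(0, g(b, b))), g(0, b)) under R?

1. g(g(b, g(0, g(b, b))), g(0, b))  →  g(g(b, g(0, a)), g(0, b))   [R7 at 1.2.2]
2. g(g(b, g(0, a)), g(0, b))  →  g(g(b, b), g(0, b))   [R4 at 1.2]
3. g(g(b, b), g(0, b))  →  g(a, g(0, b))   [R7 at 1]
4. g(a, g(0, b))  →  s(g(0, b))   [R1 at ε]
5. s(g(0, b))  →  s(s(a))   [R6 at 1]

s(s(a))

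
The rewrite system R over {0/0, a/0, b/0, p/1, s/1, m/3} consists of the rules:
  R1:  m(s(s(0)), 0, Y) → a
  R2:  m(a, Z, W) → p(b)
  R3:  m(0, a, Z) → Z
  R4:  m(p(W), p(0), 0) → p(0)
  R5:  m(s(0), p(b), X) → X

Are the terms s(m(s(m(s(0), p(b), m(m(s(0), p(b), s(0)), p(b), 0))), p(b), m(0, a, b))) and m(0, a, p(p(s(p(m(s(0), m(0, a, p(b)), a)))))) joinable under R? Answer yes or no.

no — NF(t₁) = s(b), NF(t₂) = p(p(s(p(a))))

Reduce t₁ = s(m(s(m(s(0), p(b), m(m(s(0), p(b), s(0)), p(b), 0))), p(b), m(0, a, b))):
1. s(m(s(m(s(0), p(b), m(m(s(0), p(b), s(0)), p(b), 0))), p(b), m(0, a, b)))  →  s(m(s(m(m(s(0), p(b), s(0)), p(b), 0)), p(b), m(0, a, b)))   [R5 at 1.1.1]
2. s(m(s(m(m(s(0), p(b), s(0)), p(b), 0)), p(b), m(0, a, b)))  →  s(m(s(m(s(0), p(b), 0)), p(b), m(0, a, b)))   [R5 at 1.1.1.1]
3. s(m(s(m(s(0), p(b), 0)), p(b), m(0, a, b)))  →  s(m(s(0), p(b), m(0, a, b)))   [R5 at 1.1.1]
4. s(m(s(0), p(b), m(0, a, b)))  →  s(m(0, a, b))   [R5 at 1]
5. s(m(0, a, b))  →  s(b)   [R3 at 1]

Reduce t₂ = m(0, a, p(p(s(p(m(s(0), m(0, a, p(b)), a)))))):
1. m(0, a, p(p(s(p(m(s(0), m(0, a, p(b)), a))))))  →  p(p(s(p(m(s(0), m(0, a, p(b)), a)))))   [R3 at ε]
2. p(p(s(p(m(s(0), m(0, a, p(b)), a)))))  →  p(p(s(p(m(s(0), p(b), a)))))   [R3 at 1.1.1.1.2]
3. p(p(s(p(m(s(0), p(b), a)))))  →  p(p(s(p(a))))   [R5 at 1.1.1.1]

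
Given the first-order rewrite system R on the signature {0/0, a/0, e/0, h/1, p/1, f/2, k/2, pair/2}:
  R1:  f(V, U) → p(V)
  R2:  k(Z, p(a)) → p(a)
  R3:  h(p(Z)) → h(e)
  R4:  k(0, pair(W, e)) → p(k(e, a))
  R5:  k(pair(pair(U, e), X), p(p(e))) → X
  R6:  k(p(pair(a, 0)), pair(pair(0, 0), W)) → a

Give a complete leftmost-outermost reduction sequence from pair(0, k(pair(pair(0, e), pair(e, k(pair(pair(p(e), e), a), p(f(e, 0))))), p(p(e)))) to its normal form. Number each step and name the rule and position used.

1. pair(0, k(pair(pair(0, e), pair(e, k(pair(pair(p(e), e), a), p(f(e, 0))))), p(p(e))))  →  pair(0, pair(e, k(pair(pair(p(e), e), a), p(f(e, 0)))))   [R5 at 2]
2. pair(0, pair(e, k(pair(pair(p(e), e), a), p(f(e, 0)))))  →  pair(0, pair(e, k(pair(pair(p(e), e), a), p(p(e)))))   [R1 at 2.2.2.1]
3. pair(0, pair(e, k(pair(pair(p(e), e), a), p(p(e)))))  →  pair(0, pair(e, a))   [R5 at 2.2]

pair(0, pair(e, a))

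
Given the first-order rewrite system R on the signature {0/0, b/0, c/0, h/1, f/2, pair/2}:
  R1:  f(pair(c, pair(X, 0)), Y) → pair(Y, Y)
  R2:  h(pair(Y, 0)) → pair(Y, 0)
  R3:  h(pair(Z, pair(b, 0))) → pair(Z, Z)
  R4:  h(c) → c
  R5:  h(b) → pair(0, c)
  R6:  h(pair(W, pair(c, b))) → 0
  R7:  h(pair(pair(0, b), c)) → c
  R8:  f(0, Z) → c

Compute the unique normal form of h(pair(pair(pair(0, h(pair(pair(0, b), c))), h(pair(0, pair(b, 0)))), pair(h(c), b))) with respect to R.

0

1. h(pair(pair(pair(0, h(pair(pair(0, b), c))), h(pair(0, pair(b, 0)))), pair(h(c), b)))  →  h(pair(pair(pair(0, c), h(pair(0, pair(b, 0)))), pair(h(c), b)))   [R7 at 1.1.1.2]
2. h(pair(pair(pair(0, c), h(pair(0, pair(b, 0)))), pair(h(c), b)))  →  h(pair(pair(pair(0, c), pair(0, 0)), pair(h(c), b)))   [R3 at 1.1.2]
3. h(pair(pair(pair(0, c), pair(0, 0)), pair(h(c), b)))  →  h(pair(pair(pair(0, c), pair(0, 0)), pair(c, b)))   [R4 at 1.2.1]
4. h(pair(pair(pair(0, c), pair(0, 0)), pair(c, b)))  →  0   [R6 at ε]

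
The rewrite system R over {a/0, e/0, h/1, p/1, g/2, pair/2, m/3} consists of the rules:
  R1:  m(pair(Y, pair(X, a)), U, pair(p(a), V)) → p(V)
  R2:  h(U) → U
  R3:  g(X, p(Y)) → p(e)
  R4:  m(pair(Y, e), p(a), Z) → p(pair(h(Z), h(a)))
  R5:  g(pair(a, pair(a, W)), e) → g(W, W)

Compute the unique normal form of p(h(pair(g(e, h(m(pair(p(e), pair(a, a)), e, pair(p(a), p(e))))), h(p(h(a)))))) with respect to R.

1. p(h(pair(g(e, h(m(pair(p(e), pair(a, a)), e, pair(p(a), p(e))))), h(p(h(a))))))  →  p(pair(g(e, h(m(pair(p(e), pair(a, a)), e, pair(p(a), p(e))))), h(p(h(a)))))   [R2 at 1]
2. p(pair(g(e, h(m(pair(p(e), pair(a, a)), e, pair(p(a), p(e))))), h(p(h(a)))))  →  p(pair(g(e, m(pair(p(e), pair(a, a)), e, pair(p(a), p(e)))), h(p(h(a)))))   [R2 at 1.1.2]
3. p(pair(g(e, m(pair(p(e), pair(a, a)), e, pair(p(a), p(e)))), h(p(h(a)))))  →  p(pair(g(e, p(p(e))), h(p(h(a)))))   [R1 at 1.1.2]
4. p(pair(g(e, p(p(e))), h(p(h(a)))))  →  p(pair(p(e), h(p(h(a)))))   [R3 at 1.1]
5. p(pair(p(e), h(p(h(a)))))  →  p(pair(p(e), p(h(a))))   [R2 at 1.2]
6. p(pair(p(e), p(h(a))))  →  p(pair(p(e), p(a)))   [R2 at 1.2.1]

p(pair(p(e), p(a)))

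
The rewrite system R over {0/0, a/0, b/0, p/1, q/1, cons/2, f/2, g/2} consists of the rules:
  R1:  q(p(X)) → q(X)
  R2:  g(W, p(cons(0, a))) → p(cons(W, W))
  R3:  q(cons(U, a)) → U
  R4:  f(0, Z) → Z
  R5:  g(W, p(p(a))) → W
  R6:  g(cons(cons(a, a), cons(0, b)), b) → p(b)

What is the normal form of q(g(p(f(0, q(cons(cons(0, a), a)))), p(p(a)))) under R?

1. q(g(p(f(0, q(cons(cons(0, a), a)))), p(p(a))))  →  q(p(f(0, q(cons(cons(0, a), a)))))   [R5 at 1]
2. q(p(f(0, q(cons(cons(0, a), a)))))  →  q(f(0, q(cons(cons(0, a), a))))   [R1 at ε]
3. q(f(0, q(cons(cons(0, a), a))))  →  q(q(cons(cons(0, a), a)))   [R4 at 1]
4. q(q(cons(cons(0, a), a)))  →  q(cons(0, a))   [R3 at 1]
5. q(cons(0, a))  →  0   [R3 at ε]

0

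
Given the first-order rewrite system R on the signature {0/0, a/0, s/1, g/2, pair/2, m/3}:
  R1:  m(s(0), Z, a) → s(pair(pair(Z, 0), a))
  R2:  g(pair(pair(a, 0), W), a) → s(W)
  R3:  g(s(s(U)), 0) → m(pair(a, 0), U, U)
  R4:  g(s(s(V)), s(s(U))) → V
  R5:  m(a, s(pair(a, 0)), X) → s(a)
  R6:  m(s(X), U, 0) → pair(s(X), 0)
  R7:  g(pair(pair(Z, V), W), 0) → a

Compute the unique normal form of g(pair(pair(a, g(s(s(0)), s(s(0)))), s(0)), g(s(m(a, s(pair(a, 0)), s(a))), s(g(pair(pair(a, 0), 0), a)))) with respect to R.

1. g(pair(pair(a, g(s(s(0)), s(s(0)))), s(0)), g(s(m(a, s(pair(a, 0)), s(a))), s(g(pair(pair(a, 0), 0), a))))  →  g(pair(pair(a, 0), s(0)), g(s(m(a, s(pair(a, 0)), s(a))), s(g(pair(pair(a, 0), 0), a))))   [R4 at 1.1.2]
2. g(pair(pair(a, 0), s(0)), g(s(m(a, s(pair(a, 0)), s(a))), s(g(pair(pair(a, 0), 0), a))))  →  g(pair(pair(a, 0), s(0)), g(s(s(a)), s(g(pair(pair(a, 0), 0), a))))   [R5 at 2.1.1]
3. g(pair(pair(a, 0), s(0)), g(s(s(a)), s(g(pair(pair(a, 0), 0), a))))  →  g(pair(pair(a, 0), s(0)), g(s(s(a)), s(s(0))))   [R2 at 2.2.1]
4. g(pair(pair(a, 0), s(0)), g(s(s(a)), s(s(0))))  →  g(pair(pair(a, 0), s(0)), a)   [R4 at 2]
5. g(pair(pair(a, 0), s(0)), a)  →  s(s(0))   [R2 at ε]

s(s(0))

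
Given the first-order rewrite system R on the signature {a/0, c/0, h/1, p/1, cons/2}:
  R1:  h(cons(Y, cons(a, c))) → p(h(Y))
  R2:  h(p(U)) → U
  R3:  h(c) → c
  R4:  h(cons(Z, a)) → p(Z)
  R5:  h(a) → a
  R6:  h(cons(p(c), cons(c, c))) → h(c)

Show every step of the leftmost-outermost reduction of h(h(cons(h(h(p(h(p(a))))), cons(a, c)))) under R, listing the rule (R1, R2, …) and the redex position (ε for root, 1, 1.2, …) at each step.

1. h(h(cons(h(h(p(h(p(a))))), cons(a, c))))  →  h(p(h(h(h(p(h(p(a))))))))   [R1 at 1]
2. h(p(h(h(h(p(h(p(a))))))))  →  h(h(h(p(h(p(a))))))   [R2 at ε]
3. h(h(h(p(h(p(a))))))  →  h(h(h(p(a))))   [R2 at 1.1]
4. h(h(h(p(a))))  →  h(h(a))   [R2 at 1.1]
5. h(h(a))  →  h(a)   [R5 at 1]
6. h(a)  →  a   [R5 at ε]

a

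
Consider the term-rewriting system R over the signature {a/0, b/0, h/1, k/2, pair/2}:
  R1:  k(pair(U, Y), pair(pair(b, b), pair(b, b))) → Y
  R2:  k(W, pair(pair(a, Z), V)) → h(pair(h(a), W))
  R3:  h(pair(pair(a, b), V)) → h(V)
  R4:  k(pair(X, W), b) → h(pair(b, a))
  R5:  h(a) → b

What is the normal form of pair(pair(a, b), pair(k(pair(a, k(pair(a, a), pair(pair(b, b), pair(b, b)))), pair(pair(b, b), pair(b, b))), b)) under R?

1. pair(pair(a, b), pair(k(pair(a, k(pair(a, a), pair(pair(b, b), pair(b, b)))), pair(pair(b, b), pair(b, b))), b))  →  pair(pair(a, b), pair(k(pair(a, a), pair(pair(b, b), pair(b, b))), b))   [R1 at 2.1]
2. pair(pair(a, b), pair(k(pair(a, a), pair(pair(b, b), pair(b, b))), b))  →  pair(pair(a, b), pair(a, b))   [R1 at 2.1]

pair(pair(a, b), pair(a, b))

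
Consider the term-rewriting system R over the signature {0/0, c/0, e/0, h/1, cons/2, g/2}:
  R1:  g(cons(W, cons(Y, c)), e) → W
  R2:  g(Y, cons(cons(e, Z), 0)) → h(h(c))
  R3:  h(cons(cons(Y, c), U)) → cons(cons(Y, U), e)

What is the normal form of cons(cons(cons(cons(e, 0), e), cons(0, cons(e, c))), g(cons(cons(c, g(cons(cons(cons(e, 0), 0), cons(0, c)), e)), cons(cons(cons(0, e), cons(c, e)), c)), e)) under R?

1. cons(cons(cons(cons(e, 0), e), cons(0, cons(e, c))), g(cons(cons(c, g(cons(cons(cons(e, 0), 0), cons(0, c)), e)), cons(cons(cons(0, e), cons(c, e)), c)), e))  →  cons(cons(cons(cons(e, 0), e), cons(0, cons(e, c))), cons(c, g(cons(cons(cons(e, 0), 0), cons(0, c)), e)))   [R1 at 2]
2. cons(cons(cons(cons(e, 0), e), cons(0, cons(e, c))), cons(c, g(cons(cons(cons(e, 0), 0), cons(0, c)), e)))  →  cons(cons(cons(cons(e, 0), e), cons(0, cons(e, c))), cons(c, cons(cons(e, 0), 0)))   [R1 at 2.2]

cons(cons(cons(cons(e, 0), e), cons(0, cons(e, c))), cons(c, cons(cons(e, 0), 0)))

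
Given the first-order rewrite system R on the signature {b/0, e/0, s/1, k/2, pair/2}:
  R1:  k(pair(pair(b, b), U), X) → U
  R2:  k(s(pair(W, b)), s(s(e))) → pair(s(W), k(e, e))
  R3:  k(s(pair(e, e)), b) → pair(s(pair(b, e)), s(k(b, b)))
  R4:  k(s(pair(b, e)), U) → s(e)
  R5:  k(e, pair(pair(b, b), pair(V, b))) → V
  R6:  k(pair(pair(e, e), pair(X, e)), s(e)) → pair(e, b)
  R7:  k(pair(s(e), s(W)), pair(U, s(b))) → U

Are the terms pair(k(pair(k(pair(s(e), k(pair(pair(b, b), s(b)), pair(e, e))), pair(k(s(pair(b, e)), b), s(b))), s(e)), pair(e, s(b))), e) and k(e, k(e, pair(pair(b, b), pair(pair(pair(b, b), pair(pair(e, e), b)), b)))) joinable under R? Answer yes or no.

Reduce t₁ = pair(k(pair(k(pair(s(e), k(pair(pair(b, b), s(b)), pair(e, e))), pair(k(s(pair(b, e)), b), s(b))), s(e)), pair(e, s(b))), e):
1. pair(k(pair(k(pair(s(e), k(pair(pair(b, b), s(b)), pair(e, e))), pair(k(s(pair(b, e)), b), s(b))), s(e)), pair(e, s(b))), e)  →  pair(k(pair(k(pair(s(e), s(b)), pair(k(s(pair(b, e)), b), s(b))), s(e)), pair(e, s(b))), e)   [R1 at 1.1.1.1.2]
2. pair(k(pair(k(pair(s(e), s(b)), pair(k(s(pair(b, e)), b), s(b))), s(e)), pair(e, s(b))), e)  →  pair(k(pair(k(s(pair(b, e)), b), s(e)), pair(e, s(b))), e)   [R7 at 1.1.1]
3. pair(k(pair(k(s(pair(b, e)), b), s(e)), pair(e, s(b))), e)  →  pair(k(pair(s(e), s(e)), pair(e, s(b))), e)   [R4 at 1.1.1]
4. pair(k(pair(s(e), s(e)), pair(e, s(b))), e)  →  pair(e, e)   [R7 at 1]

Reduce t₂ = k(e, k(e, pair(pair(b, b), pair(pair(pair(b, b), pair(pair(e, e), b)), b)))):
1. k(e, k(e, pair(pair(b, b), pair(pair(pair(b, b), pair(pair(e, e), b)), b))))  →  k(e, pair(pair(b, b), pair(pair(e, e), b)))   [R5 at 2]
2. k(e, pair(pair(b, b), pair(pair(e, e), b)))  →  pair(e, e)   [R5 at ε]

yes — NF(t₁) = pair(e, e), NF(t₂) = pair(e, e)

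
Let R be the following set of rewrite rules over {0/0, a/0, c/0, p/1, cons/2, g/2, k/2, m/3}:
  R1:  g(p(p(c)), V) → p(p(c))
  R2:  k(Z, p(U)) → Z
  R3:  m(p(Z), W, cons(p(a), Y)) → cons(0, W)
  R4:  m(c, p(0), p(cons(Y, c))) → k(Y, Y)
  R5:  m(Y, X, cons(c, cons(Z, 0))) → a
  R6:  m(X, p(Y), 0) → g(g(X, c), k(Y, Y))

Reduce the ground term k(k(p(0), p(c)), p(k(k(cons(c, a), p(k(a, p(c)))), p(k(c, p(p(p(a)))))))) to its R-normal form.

1. k(k(p(0), p(c)), p(k(k(cons(c, a), p(k(a, p(c)))), p(k(c, p(p(p(a))))))))  →  k(p(0), p(c))   [R2 at ε]
2. k(p(0), p(c))  →  p(0)   [R2 at ε]

p(0)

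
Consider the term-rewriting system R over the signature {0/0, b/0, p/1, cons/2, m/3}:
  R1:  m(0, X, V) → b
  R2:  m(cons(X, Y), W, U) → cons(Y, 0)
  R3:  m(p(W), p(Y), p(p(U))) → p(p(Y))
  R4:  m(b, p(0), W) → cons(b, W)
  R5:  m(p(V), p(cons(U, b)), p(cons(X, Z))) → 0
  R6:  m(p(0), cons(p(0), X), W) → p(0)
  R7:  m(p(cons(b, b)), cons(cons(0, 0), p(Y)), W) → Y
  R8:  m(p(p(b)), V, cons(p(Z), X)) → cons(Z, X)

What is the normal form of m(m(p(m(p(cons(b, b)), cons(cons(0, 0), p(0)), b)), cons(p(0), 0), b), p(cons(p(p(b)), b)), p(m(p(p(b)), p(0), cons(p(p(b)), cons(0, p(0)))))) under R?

0

1. m(m(p(m(p(cons(b, b)), cons(cons(0, 0), p(0)), b)), cons(p(0), 0), b), p(cons(p(p(b)), b)), p(m(p(p(b)), p(0), cons(p(p(b)), cons(0, p(0))))))  →  m(m(p(0), cons(p(0), 0), b), p(cons(p(p(b)), b)), p(m(p(p(b)), p(0), cons(p(p(b)), cons(0, p(0))))))   [R7 at 1.1.1]
2. m(m(p(0), cons(p(0), 0), b), p(cons(p(p(b)), b)), p(m(p(p(b)), p(0), cons(p(p(b)), cons(0, p(0))))))  →  m(p(0), p(cons(p(p(b)), b)), p(m(p(p(b)), p(0), cons(p(p(b)), cons(0, p(0))))))   [R6 at 1]
3. m(p(0), p(cons(p(p(b)), b)), p(m(p(p(b)), p(0), cons(p(p(b)), cons(0, p(0))))))  →  m(p(0), p(cons(p(p(b)), b)), p(cons(p(b), cons(0, p(0)))))   [R8 at 3.1]
4. m(p(0), p(cons(p(p(b)), b)), p(cons(p(b), cons(0, p(0)))))  →  0   [R5 at ε]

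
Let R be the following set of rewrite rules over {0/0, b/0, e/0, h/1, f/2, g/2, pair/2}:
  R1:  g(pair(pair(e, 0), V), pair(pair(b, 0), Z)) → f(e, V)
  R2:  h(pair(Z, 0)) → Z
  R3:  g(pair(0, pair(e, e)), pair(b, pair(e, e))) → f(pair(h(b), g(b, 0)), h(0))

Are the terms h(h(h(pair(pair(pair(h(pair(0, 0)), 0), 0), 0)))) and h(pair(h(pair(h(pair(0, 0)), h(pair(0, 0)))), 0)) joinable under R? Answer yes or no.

yes — NF(t₁) = 0, NF(t₂) = 0

Reduce t₁ = h(h(h(pair(pair(pair(h(pair(0, 0)), 0), 0), 0)))):
1. h(h(h(pair(pair(pair(h(pair(0, 0)), 0), 0), 0))))  →  h(h(pair(pair(h(pair(0, 0)), 0), 0)))   [R2 at 1.1]
2. h(h(pair(pair(h(pair(0, 0)), 0), 0)))  →  h(pair(h(pair(0, 0)), 0))   [R2 at 1]
3. h(pair(h(pair(0, 0)), 0))  →  h(pair(0, 0))   [R2 at ε]
4. h(pair(0, 0))  →  0   [R2 at ε]

Reduce t₂ = h(pair(h(pair(h(pair(0, 0)), h(pair(0, 0)))), 0)):
1. h(pair(h(pair(h(pair(0, 0)), h(pair(0, 0)))), 0))  →  h(pair(h(pair(0, 0)), h(pair(0, 0))))   [R2 at ε]
2. h(pair(h(pair(0, 0)), h(pair(0, 0))))  →  h(pair(0, h(pair(0, 0))))   [R2 at 1.1]
3. h(pair(0, h(pair(0, 0))))  →  h(pair(0, 0))   [R2 at 1.2]
4. h(pair(0, 0))  →  0   [R2 at ε]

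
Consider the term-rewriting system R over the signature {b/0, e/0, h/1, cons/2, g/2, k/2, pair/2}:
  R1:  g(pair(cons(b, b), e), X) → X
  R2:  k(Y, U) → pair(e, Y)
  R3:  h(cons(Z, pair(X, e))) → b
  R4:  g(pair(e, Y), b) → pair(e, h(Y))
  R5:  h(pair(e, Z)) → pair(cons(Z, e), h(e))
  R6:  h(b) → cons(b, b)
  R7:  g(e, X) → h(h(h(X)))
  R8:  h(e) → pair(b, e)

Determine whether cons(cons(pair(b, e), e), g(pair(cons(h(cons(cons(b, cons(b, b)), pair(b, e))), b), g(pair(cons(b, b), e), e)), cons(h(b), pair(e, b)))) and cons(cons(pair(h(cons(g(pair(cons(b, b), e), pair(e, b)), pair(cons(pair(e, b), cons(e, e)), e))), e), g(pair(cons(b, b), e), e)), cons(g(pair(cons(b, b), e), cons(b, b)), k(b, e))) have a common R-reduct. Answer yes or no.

yes — NF(t₁) = cons(cons(pair(b, e), e), cons(cons(b, b), pair(e, b))), NF(t₂) = cons(cons(pair(b, e), e), cons(cons(b, b), pair(e, b)))

Reduce t₁ = cons(cons(pair(b, e), e), g(pair(cons(h(cons(cons(b, cons(b, b)), pair(b, e))), b), g(pair(cons(b, b), e), e)), cons(h(b), pair(e, b)))):
1. cons(cons(pair(b, e), e), g(pair(cons(h(cons(cons(b, cons(b, b)), pair(b, e))), b), g(pair(cons(b, b), e), e)), cons(h(b), pair(e, b))))  →  cons(cons(pair(b, e), e), g(pair(cons(b, b), g(pair(cons(b, b), e), e)), cons(h(b), pair(e, b))))   [R3 at 2.1.1.1]
2. cons(cons(pair(b, e), e), g(pair(cons(b, b), g(pair(cons(b, b), e), e)), cons(h(b), pair(e, b))))  →  cons(cons(pair(b, e), e), g(pair(cons(b, b), e), cons(h(b), pair(e, b))))   [R1 at 2.1.2]
3. cons(cons(pair(b, e), e), g(pair(cons(b, b), e), cons(h(b), pair(e, b))))  →  cons(cons(pair(b, e), e), cons(h(b), pair(e, b)))   [R1 at 2]
4. cons(cons(pair(b, e), e), cons(h(b), pair(e, b)))  →  cons(cons(pair(b, e), e), cons(cons(b, b), pair(e, b)))   [R6 at 2.1]

Reduce t₂ = cons(cons(pair(h(cons(g(pair(cons(b, b), e), pair(e, b)), pair(cons(pair(e, b), cons(e, e)), e))), e), g(pair(cons(b, b), e), e)), cons(g(pair(cons(b, b), e), cons(b, b)), k(b, e))):
1. cons(cons(pair(h(cons(g(pair(cons(b, b), e), pair(e, b)), pair(cons(pair(e, b), cons(e, e)), e))), e), g(pair(cons(b, b), e), e)), cons(g(pair(cons(b, b), e), cons(b, b)), k(b, e)))  →  cons(cons(pair(b, e), g(pair(cons(b, b), e), e)), cons(g(pair(cons(b, b), e), cons(b, b)), k(b, e)))   [R3 at 1.1.1]
2. cons(cons(pair(b, e), g(pair(cons(b, b), e), e)), cons(g(pair(cons(b, b), e), cons(b, b)), k(b, e)))  →  cons(cons(pair(b, e), e), cons(g(pair(cons(b, b), e), cons(b, b)), k(b, e)))   [R1 at 1.2]
3. cons(cons(pair(b, e), e), cons(g(pair(cons(b, b), e), cons(b, b)), k(b, e)))  →  cons(cons(pair(b, e), e), cons(cons(b, b), k(b, e)))   [R1 at 2.1]
4. cons(cons(pair(b, e), e), cons(cons(b, b), k(b, e)))  →  cons(cons(pair(b, e), e), cons(cons(b, b), pair(e, b)))   [R2 at 2.2]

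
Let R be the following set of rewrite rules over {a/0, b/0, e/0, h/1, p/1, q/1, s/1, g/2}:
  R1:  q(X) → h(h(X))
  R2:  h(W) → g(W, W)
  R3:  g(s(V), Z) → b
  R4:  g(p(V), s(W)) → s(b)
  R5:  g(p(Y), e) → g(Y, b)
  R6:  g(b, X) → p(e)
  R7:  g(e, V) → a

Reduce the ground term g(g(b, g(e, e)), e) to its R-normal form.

1. g(g(b, g(e, e)), e)  →  g(p(e), e)   [R6 at 1]
2. g(p(e), e)  →  g(e, b)   [R5 at ε]
3. g(e, b)  →  a   [R7 at ε]

a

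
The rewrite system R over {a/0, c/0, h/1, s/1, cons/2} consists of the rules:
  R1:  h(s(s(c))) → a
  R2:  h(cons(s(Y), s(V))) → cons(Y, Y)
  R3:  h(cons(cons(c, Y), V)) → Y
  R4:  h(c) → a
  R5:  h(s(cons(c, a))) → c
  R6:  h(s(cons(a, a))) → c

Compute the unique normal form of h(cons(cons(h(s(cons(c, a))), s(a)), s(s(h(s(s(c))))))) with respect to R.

1. h(cons(cons(h(s(cons(c, a))), s(a)), s(s(h(s(s(c)))))))  →  h(cons(cons(c, s(a)), s(s(h(s(s(c)))))))   [R5 at 1.1.1]
2. h(cons(cons(c, s(a)), s(s(h(s(s(c)))))))  →  s(a)   [R3 at ε]

s(a)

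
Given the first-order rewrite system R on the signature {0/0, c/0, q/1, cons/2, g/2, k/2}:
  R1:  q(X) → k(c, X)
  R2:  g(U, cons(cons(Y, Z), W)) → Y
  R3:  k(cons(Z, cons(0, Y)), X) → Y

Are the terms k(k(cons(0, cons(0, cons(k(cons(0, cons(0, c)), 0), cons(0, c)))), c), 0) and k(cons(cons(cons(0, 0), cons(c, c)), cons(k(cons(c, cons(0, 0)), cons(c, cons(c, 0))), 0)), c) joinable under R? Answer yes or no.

no — NF(t₁) = c, NF(t₂) = 0

Reduce t₁ = k(k(cons(0, cons(0, cons(k(cons(0, cons(0, c)), 0), cons(0, c)))), c), 0):
1. k(k(cons(0, cons(0, cons(k(cons(0, cons(0, c)), 0), cons(0, c)))), c), 0)  →  k(cons(k(cons(0, cons(0, c)), 0), cons(0, c)), 0)   [R3 at 1]
2. k(cons(k(cons(0, cons(0, c)), 0), cons(0, c)), 0)  →  c   [R3 at ε]

Reduce t₂ = k(cons(cons(cons(0, 0), cons(c, c)), cons(k(cons(c, cons(0, 0)), cons(c, cons(c, 0))), 0)), c):
1. k(cons(cons(cons(0, 0), cons(c, c)), cons(k(cons(c, cons(0, 0)), cons(c, cons(c, 0))), 0)), c)  →  k(cons(cons(cons(0, 0), cons(c, c)), cons(0, 0)), c)   [R3 at 1.2.1]
2. k(cons(cons(cons(0, 0), cons(c, c)), cons(0, 0)), c)  →  0   [R3 at ε]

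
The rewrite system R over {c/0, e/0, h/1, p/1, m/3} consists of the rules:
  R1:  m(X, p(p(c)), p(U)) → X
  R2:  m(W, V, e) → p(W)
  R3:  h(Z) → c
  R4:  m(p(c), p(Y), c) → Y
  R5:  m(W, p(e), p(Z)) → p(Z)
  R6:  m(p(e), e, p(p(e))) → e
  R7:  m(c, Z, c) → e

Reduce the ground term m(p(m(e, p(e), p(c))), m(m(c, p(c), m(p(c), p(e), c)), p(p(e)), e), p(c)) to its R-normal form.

p(p(c))

1. m(p(m(e, p(e), p(c))), m(m(c, p(c), m(p(c), p(e), c)), p(p(e)), e), p(c))  →  m(p(p(c)), m(m(c, p(c), m(p(c), p(e), c)), p(p(e)), e), p(c))   [R5 at 1.1]
2. m(p(p(c)), m(m(c, p(c), m(p(c), p(e), c)), p(p(e)), e), p(c))  →  m(p(p(c)), p(m(c, p(c), m(p(c), p(e), c))), p(c))   [R2 at 2]
3. m(p(p(c)), p(m(c, p(c), m(p(c), p(e), c))), p(c))  →  m(p(p(c)), p(m(c, p(c), e)), p(c))   [R4 at 2.1.3]
4. m(p(p(c)), p(m(c, p(c), e)), p(c))  →  m(p(p(c)), p(p(c)), p(c))   [R2 at 2.1]
5. m(p(p(c)), p(p(c)), p(c))  →  p(p(c))   [R1 at ε]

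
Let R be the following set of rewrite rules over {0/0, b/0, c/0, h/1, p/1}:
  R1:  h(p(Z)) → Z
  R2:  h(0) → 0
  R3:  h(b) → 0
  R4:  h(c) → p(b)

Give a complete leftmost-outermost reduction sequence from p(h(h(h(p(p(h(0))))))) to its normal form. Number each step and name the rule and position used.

1. p(h(h(h(p(p(h(0)))))))  →  p(h(h(p(h(0)))))   [R1 at 1.1.1]
2. p(h(h(p(h(0)))))  →  p(h(h(0)))   [R1 at 1.1]
3. p(h(h(0)))  →  p(h(0))   [R2 at 1.1]
4. p(h(0))  →  p(0)   [R2 at 1]

p(0)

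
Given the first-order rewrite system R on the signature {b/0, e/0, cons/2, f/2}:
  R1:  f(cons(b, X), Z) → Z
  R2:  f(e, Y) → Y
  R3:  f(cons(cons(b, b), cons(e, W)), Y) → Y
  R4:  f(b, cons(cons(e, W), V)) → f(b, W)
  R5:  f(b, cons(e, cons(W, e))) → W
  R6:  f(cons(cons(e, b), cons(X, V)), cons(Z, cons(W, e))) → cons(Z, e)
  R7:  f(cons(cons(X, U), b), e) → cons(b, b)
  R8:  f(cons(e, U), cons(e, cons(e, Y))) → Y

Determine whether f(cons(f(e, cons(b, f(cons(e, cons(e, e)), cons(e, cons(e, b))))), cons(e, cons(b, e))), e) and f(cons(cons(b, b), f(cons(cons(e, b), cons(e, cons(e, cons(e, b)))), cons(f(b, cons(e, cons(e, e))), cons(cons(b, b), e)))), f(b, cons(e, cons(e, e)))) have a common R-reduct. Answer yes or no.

yes — NF(t₁) = e, NF(t₂) = e

Reduce t₁ = f(cons(f(e, cons(b, f(cons(e, cons(e, e)), cons(e, cons(e, b))))), cons(e, cons(b, e))), e):
1. f(cons(f(e, cons(b, f(cons(e, cons(e, e)), cons(e, cons(e, b))))), cons(e, cons(b, e))), e)  →  f(cons(cons(b, f(cons(e, cons(e, e)), cons(e, cons(e, b)))), cons(e, cons(b, e))), e)   [R2 at 1.1]
2. f(cons(cons(b, f(cons(e, cons(e, e)), cons(e, cons(e, b)))), cons(e, cons(b, e))), e)  →  f(cons(cons(b, b), cons(e, cons(b, e))), e)   [R8 at 1.1.2]
3. f(cons(cons(b, b), cons(e, cons(b, e))), e)  →  e   [R3 at ε]

Reduce t₂ = f(cons(cons(b, b), f(cons(cons(e, b), cons(e, cons(e, cons(e, b)))), cons(f(b, cons(e, cons(e, e))), cons(cons(b, b), e)))), f(b, cons(e, cons(e, e)))):
1. f(cons(cons(b, b), f(cons(cons(e, b), cons(e, cons(e, cons(e, b)))), cons(f(b, cons(e, cons(e, e))), cons(cons(b, b), e)))), f(b, cons(e, cons(e, e))))  →  f(cons(cons(b, b), cons(f(b, cons(e, cons(e, e))), e)), f(b, cons(e, cons(e, e))))   [R6 at 1.2]
2. f(cons(cons(b, b), cons(f(b, cons(e, cons(e, e))), e)), f(b, cons(e, cons(e, e))))  →  f(cons(cons(b, b), cons(e, e)), f(b, cons(e, cons(e, e))))   [R5 at 1.2.1]
3. f(cons(cons(b, b), cons(e, e)), f(b, cons(e, cons(e, e))))  →  f(b, cons(e, cons(e, e)))   [R3 at ε]
4. f(b, cons(e, cons(e, e)))  →  e   [R5 at ε]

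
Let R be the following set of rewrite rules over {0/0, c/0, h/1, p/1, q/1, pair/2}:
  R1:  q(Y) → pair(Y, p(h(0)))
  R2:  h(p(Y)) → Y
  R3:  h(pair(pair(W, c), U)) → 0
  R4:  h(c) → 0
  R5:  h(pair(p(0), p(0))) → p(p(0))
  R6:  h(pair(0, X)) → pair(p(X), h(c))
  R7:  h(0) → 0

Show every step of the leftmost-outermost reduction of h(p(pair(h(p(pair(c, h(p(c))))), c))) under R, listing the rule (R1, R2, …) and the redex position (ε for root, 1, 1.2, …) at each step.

1. h(p(pair(h(p(pair(c, h(p(c))))), c)))  →  pair(h(p(pair(c, h(p(c))))), c)   [R2 at ε]
2. pair(h(p(pair(c, h(p(c))))), c)  →  pair(pair(c, h(p(c))), c)   [R2 at 1]
3. pair(pair(c, h(p(c))), c)  →  pair(pair(c, c), c)   [R2 at 1.2]

pair(pair(c, c), c)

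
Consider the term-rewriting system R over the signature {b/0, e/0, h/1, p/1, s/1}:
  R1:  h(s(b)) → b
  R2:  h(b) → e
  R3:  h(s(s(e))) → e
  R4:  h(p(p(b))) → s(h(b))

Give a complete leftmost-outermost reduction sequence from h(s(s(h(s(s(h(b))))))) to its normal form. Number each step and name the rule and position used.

1. h(s(s(h(s(s(h(b)))))))  →  h(s(s(h(s(s(e))))))   [R2 at 1.1.1.1.1.1]
2. h(s(s(h(s(s(e))))))  →  h(s(s(e)))   [R3 at 1.1.1]
3. h(s(s(e)))  →  e   [R3 at ε]

e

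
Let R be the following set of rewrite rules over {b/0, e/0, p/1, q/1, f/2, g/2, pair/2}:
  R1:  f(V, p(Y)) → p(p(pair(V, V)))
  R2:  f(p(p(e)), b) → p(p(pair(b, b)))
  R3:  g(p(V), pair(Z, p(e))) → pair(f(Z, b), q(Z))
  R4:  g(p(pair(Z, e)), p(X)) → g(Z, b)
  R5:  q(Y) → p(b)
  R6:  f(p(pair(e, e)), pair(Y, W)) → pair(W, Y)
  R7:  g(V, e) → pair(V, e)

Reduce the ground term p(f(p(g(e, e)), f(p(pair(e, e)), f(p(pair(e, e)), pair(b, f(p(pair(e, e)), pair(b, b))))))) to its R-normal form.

1. p(f(p(g(e, e)), f(p(pair(e, e)), f(p(pair(e, e)), pair(b, f(p(pair(e, e)), pair(b, b)))))))  →  p(f(p(pair(e, e)), f(p(pair(e, e)), f(p(pair(e, e)), pair(b, f(p(pair(e, e)), pair(b, b)))))))   [R7 at 1.1.1]
2. p(f(p(pair(e, e)), f(p(pair(e, e)), f(p(pair(e, e)), pair(b, f(p(pair(e, e)), pair(b, b)))))))  →  p(f(p(pair(e, e)), f(p(pair(e, e)), pair(f(p(pair(e, e)), pair(b, b)), b))))   [R6 at 1.2.2]
3. p(f(p(pair(e, e)), f(p(pair(e, e)), pair(f(p(pair(e, e)), pair(b, b)), b))))  →  p(f(p(pair(e, e)), pair(b, f(p(pair(e, e)), pair(b, b)))))   [R6 at 1.2]
4. p(f(p(pair(e, e)), pair(b, f(p(pair(e, e)), pair(b, b)))))  →  p(pair(f(p(pair(e, e)), pair(b, b)), b))   [R6 at 1]
5. p(pair(f(p(pair(e, e)), pair(b, b)), b))  →  p(pair(pair(b, b), b))   [R6 at 1.1]

p(pair(pair(b, b), b))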